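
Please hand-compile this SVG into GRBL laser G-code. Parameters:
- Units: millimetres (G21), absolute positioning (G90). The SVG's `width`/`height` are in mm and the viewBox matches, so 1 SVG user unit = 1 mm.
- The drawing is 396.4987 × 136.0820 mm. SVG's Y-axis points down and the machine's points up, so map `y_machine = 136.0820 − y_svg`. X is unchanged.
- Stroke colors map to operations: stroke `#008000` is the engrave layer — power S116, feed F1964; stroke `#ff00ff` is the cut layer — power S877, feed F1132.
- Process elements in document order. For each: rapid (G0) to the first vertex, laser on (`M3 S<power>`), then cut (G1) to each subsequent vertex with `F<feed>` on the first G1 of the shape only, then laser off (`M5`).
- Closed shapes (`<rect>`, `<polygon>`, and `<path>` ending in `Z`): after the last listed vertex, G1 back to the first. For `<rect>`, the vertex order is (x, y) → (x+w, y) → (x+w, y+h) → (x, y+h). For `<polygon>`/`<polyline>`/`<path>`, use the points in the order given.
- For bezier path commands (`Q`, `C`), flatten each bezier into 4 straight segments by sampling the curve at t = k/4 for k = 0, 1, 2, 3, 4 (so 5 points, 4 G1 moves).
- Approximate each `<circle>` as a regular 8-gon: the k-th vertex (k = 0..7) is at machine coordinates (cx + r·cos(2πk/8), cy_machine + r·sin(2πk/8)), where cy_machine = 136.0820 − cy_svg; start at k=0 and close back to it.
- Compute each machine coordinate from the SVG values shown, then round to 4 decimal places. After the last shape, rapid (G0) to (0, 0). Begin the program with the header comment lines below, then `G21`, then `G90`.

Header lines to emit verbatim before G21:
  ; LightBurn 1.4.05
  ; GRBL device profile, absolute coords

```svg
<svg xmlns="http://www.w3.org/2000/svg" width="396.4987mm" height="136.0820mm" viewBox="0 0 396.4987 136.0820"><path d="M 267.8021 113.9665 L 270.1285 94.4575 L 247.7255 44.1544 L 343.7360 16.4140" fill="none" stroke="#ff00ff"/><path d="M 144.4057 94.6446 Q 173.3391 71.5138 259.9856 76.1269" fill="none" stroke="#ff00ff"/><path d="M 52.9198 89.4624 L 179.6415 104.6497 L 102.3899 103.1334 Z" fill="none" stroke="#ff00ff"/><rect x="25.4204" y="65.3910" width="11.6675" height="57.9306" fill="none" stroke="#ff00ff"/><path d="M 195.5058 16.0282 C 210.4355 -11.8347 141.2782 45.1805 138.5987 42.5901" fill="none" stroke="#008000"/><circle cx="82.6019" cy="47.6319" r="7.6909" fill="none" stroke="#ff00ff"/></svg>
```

viewBox `0 0 396.4987 136.0820` with mm width/height → 1 unit = 1 mm. Flip: y_m = 136.0820 − y_svg.

**Shape 1** — `<path>` open polyline, stroke `#ff00ff` → cut (S877, F1132). Machine vertices: (267.8021,22.1155) → (270.1285,41.6245) → (247.7255,91.9276) → (343.7360,119.6680). Open path.

**Shape 2** — `<path>` quadratic bezier, stroke `#ff00ff` → cut (S877, F1132). Control points (SVG): P0=(144.4057,94.6446), P1=(173.3391,71.5138), P2=(259.9856,76.1269); sampled at t=k/4. Machine vertices: (144.4057,41.4374) → (162.4795,51.2688) → (187.7674,57.6322) → (220.2694,60.5277) → (259.9856,59.9551). Open path.

**Shape 3** — `<path>` closed polygon, stroke `#ff00ff` → cut (S877, F1132). Machine vertices: (52.9198,46.6196) → (179.6415,31.4323) → (102.3899,32.9486) → (52.9198,46.6196). Closed: final G1 returns to the first vertex.

**Shape 4** — `<rect>` rectangle, stroke `#ff00ff` → cut (S877, F1132). Machine vertices: (25.4204,70.6910) → (37.0879,70.6910) → (37.0879,12.7604) → (25.4204,12.7604) → (25.4204,70.6910). Closed: final G1 returns to the first vertex.

**Shape 5** — `<path>` cubic bezier, stroke `#008000` → engrave (S116, F1964). Control points (SVG): P0=(195.5058,16.0282), P1=(210.4355,-11.8347), P2=(141.2782,45.1805), P3=(138.5987,42.5901); sampled at t=k/4. Machine vertices: (195.5058,120.0538) → (193.2893,127.2939) → (173.6557,116.2500) → (150.7203,100.4676) → (138.5987,93.4919). Open path.

**Shape 6** — `<circle>` circle, stroke `#ff00ff` → cut (S877, F1132). Machine vertices: (90.2928,88.4501) → (88.0402,93.8884) → (82.6019,96.1410) → (77.1636,93.8884) → (74.9110,88.4501) → (77.1636,83.0118) → (82.6019,80.7592) → (88.0402,83.0118) → (90.2928,88.4501). Closed: final G1 returns to the first vertex.

; LightBurn 1.4.05
; GRBL device profile, absolute coords
G21
G90
G0 X267.8021 Y22.1155
M3 S877
G1 X270.1285 Y41.6245 F1132
G1 X247.7255 Y91.9276
G1 X343.7360 Y119.6680
M5
G0 X144.4057 Y41.4374
M3 S877
G1 X162.4795 Y51.2688 F1132
G1 X187.7674 Y57.6322
G1 X220.2694 Y60.5277
G1 X259.9856 Y59.9551
M5
G0 X52.9198 Y46.6196
M3 S877
G1 X179.6415 Y31.4323 F1132
G1 X102.3899 Y32.9486
G1 X52.9198 Y46.6196
M5
G0 X25.4204 Y70.6910
M3 S877
G1 X37.0879 Y70.6910 F1132
G1 X37.0879 Y12.7604
G1 X25.4204 Y12.7604
G1 X25.4204 Y70.6910
M5
G0 X195.5058 Y120.0538
M3 S116
G1 X193.2893 Y127.2939 F1964
G1 X173.6557 Y116.2500
G1 X150.7203 Y100.4676
G1 X138.5987 Y93.4919
M5
G0 X90.2928 Y88.4501
M3 S877
G1 X88.0402 Y93.8884 F1132
G1 X82.6019 Y96.1410
G1 X77.1636 Y93.8884
G1 X74.9110 Y88.4501
G1 X77.1636 Y83.0118
G1 X82.6019 Y80.7592
G1 X88.0402 Y83.0118
G1 X90.2928 Y88.4501
M5
G0 X0.0000 Y0.0000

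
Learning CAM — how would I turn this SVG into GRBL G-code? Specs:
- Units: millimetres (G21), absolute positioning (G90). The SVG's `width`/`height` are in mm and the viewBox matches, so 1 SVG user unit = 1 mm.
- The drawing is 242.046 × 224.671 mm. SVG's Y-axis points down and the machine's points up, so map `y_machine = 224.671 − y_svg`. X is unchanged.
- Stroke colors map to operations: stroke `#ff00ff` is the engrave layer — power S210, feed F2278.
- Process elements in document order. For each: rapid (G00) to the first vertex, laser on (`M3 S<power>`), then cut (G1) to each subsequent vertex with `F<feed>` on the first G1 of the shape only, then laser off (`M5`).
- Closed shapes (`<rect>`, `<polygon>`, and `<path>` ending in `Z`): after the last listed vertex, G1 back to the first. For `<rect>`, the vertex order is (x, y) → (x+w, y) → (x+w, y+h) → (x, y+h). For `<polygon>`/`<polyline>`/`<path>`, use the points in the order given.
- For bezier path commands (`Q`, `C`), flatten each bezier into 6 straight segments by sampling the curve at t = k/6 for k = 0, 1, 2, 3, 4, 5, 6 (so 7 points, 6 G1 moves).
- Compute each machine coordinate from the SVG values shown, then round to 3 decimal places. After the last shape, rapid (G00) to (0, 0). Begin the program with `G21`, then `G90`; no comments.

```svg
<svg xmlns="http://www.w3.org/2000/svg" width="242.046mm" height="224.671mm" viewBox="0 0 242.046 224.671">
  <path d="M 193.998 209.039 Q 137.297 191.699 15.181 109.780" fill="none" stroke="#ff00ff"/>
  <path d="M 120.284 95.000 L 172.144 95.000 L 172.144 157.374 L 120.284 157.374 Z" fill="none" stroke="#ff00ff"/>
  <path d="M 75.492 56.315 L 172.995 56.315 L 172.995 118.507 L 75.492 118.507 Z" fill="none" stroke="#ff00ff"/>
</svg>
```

G21
G90
G00 X193.998 Y15.632
M3 S210
G1 X173.281 Y23.206 F2278
G1 X148.929 Y34.367
G1 X120.943 Y49.117
G1 X89.323 Y67.454
G1 X54.069 Y89.379
G1 X15.181 Y114.891
M5
G00 X120.284 Y129.671
M3 S210
G1 X172.144 Y129.671 F2278
G1 X172.144 Y67.297
G1 X120.284 Y67.297
G1 X120.284 Y129.671
M5
G00 X75.492 Y168.356
M3 S210
G1 X172.995 Y168.356 F2278
G1 X172.995 Y106.164
G1 X75.492 Y106.164
G1 X75.492 Y168.356
M5
G00 X0.000 Y0.000

viewBox `0 0 242.046 224.671` with mm width/height → 1 unit = 1 mm. Flip: y_m = 224.671 − y_svg.

**Shape 1** — `<path>` quadratic bezier, stroke `#ff00ff` → engrave (S210, F2278). Control points (SVG): P0=(193.998,209.039), P1=(137.297,191.699), P2=(15.181,109.780); sampled at t=k/6. Machine vertices: (193.998,15.632) → (173.281,23.206) → (148.929,34.367) → (120.943,49.117) → (89.323,67.454) → (54.069,89.379) → (15.181,114.891). Open path.

**Shape 2** — `<path>` rectangle, stroke `#ff00ff` → engrave (S210, F2278). Machine vertices: (120.284,129.671) → (172.144,129.671) → (172.144,67.297) → (120.284,67.297) → (120.284,129.671). Closed: final G1 returns to the first vertex.

**Shape 3** — `<path>` rectangle, stroke `#ff00ff` → engrave (S210, F2278). Machine vertices: (75.492,168.356) → (172.995,168.356) → (172.995,106.164) → (75.492,106.164) → (75.492,168.356). Closed: final G1 returns to the first vertex.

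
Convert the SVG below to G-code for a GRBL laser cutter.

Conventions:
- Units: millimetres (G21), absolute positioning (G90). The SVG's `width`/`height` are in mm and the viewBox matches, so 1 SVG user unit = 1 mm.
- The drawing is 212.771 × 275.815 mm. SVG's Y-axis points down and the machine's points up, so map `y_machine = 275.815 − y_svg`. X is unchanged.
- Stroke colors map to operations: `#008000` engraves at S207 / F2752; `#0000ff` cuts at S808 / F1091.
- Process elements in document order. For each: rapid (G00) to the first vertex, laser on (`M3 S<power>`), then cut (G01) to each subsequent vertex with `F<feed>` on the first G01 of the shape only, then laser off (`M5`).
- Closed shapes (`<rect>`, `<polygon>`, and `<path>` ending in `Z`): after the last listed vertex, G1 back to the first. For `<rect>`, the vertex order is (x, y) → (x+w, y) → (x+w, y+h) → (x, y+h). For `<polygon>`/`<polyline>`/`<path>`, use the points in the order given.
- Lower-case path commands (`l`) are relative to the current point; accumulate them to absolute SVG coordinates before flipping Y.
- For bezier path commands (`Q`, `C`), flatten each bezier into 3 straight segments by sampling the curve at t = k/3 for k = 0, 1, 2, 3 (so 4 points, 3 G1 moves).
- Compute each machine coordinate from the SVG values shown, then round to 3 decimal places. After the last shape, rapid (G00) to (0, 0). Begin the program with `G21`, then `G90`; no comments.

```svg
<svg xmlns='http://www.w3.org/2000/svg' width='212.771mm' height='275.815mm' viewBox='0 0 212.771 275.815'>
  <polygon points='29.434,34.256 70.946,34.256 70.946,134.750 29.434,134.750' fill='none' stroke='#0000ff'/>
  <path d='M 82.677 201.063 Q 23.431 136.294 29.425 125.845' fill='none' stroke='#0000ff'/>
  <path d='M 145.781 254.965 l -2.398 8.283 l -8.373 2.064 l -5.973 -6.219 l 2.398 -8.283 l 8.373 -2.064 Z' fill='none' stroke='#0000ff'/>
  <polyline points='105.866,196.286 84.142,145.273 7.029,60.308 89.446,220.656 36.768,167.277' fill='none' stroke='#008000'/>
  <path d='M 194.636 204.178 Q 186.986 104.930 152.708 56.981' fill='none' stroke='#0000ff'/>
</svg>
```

G21
G90
G00 X29.434 Y241.559
M3 S808
G01 X70.946 Y241.559 F1091
G01 X70.946 Y141.065
G01 X29.434 Y141.065
G01 X29.434 Y241.559
M5
G00 X82.677 Y74.752
M3 S808
G01 X50.429 Y111.896 F1091
G01 X32.678 Y136.968
G01 X29.425 Y149.970
M5
G00 X145.781 Y20.850
M3 S808
G01 X143.383 Y12.567 F1091
G01 X135.010 Y10.503
G01 X129.037 Y16.722
G01 X131.435 Y25.005
G01 X139.808 Y27.069
G01 X145.781 Y20.850
M5
G00 X105.866 Y79.529
M3 S207
G01 X84.142 Y130.542 F2752
G01 X7.029 Y215.507
G01 X89.446 Y55.159
G01 X36.768 Y108.538
M5
G00 X194.636 Y71.637
M3 S808
G01 X186.577 Y132.102 F1091
G01 X172.601 Y181.168
G01 X152.708 Y218.834
M5
G00 X0.000 Y0.000

1 u = 1 mm; y_m = 275.815 − y.

[1] `<polygon>` rectangle, #0000ff→cut S808 F1091: (29.434,241.559) → (70.946,241.559) → (70.946,141.065) → (29.434,141.065) → (29.434,241.559) (closed)

[2] `<path>` quadratic bezier, #0000ff→cut S808 F1091: (82.677,74.752) → (50.429,111.896) → (32.678,136.968) → (29.425,149.970)

[3] `<path>` regular polygon, #0000ff→cut S808 F1091: (145.781,20.850) → (143.383,12.567) → (135.010,10.503) → (129.037,16.722) → (131.435,25.005) → (139.808,27.069) → (145.781,20.850) (closed)

[4] `<polyline>` open polyline, #008000→engrave S207 F2752: (105.866,79.529) → (84.142,130.542) → (7.029,215.507) → (89.446,55.159) → (36.768,108.538)

[5] `<path>` quadratic bezier, #0000ff→cut S808 F1091: (194.636,71.637) → (186.577,132.102) → (172.601,181.168) → (152.708,218.834)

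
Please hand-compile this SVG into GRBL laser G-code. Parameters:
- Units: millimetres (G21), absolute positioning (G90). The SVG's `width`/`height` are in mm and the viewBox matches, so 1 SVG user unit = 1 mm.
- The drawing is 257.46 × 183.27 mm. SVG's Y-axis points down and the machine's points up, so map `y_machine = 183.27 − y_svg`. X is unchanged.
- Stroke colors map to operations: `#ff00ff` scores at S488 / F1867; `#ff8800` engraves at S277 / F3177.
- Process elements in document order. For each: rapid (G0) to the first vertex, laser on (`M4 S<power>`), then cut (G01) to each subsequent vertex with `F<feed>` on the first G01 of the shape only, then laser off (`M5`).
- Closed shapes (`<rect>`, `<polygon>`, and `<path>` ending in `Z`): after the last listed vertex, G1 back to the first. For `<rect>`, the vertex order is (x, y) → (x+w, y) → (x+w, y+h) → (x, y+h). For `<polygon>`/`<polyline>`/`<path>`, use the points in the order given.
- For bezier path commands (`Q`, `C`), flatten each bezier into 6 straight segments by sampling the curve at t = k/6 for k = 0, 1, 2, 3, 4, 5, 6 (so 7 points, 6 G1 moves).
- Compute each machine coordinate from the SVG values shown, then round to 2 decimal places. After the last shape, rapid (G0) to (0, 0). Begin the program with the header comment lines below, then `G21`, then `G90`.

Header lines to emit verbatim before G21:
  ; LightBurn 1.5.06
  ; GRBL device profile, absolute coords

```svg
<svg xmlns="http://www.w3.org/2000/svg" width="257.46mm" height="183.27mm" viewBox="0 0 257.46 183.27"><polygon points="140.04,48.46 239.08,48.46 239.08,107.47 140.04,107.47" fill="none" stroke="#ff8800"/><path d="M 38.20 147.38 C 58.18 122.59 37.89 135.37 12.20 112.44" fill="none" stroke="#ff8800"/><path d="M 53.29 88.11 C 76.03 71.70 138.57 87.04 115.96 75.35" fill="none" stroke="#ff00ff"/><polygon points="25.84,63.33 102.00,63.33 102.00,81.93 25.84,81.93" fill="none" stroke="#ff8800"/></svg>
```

; LightBurn 1.5.06
; GRBL device profile, absolute coords
G21
G90
G0 X140.04 Y134.81
M4 S277
G01 X239.08 Y134.81 F3177
G01 X239.08 Y75.80
G01 X140.04 Y75.80
G01 X140.04 Y134.81
M5
G0 X38.20 Y35.89
M4 S277
G01 X45.00 Y45.49 F3177
G01 X46.05 Y50.87
G01 X42.33 Y54.06
G01 X34.80 Y57.09
G01 X24.43 Y62.00
G01 X12.20 Y70.83
M5
G0 X53.29 Y95.16
M4 S488
G01 X67.40 Y100.99 F1867
G01 X84.67 Y103.16
G01 X101.63 Y103.31
G01 X114.81 Y103.06
G01 X120.75 Y104.06
G01 X115.96 Y107.92
M5
G0 X25.84 Y119.94
M4 S277
G01 X102.00 Y119.94 F3177
G01 X102.00 Y101.34
G01 X25.84 Y101.34
G01 X25.84 Y119.94
M5
G0 X0.00 Y0.00

viewBox `0 0 257.46 183.27` with mm width/height → 1 unit = 1 mm. Flip: y_m = 183.27 − y_svg.

**Shape 1** — `<polygon>` rectangle, stroke `#ff8800` → engrave (S277, F3177). Machine vertices: (140.04,134.81) → (239.08,134.81) → (239.08,75.80) → (140.04,75.80) → (140.04,134.81). Closed: final G1 returns to the first vertex.

**Shape 2** — `<path>` cubic bezier, stroke `#ff8800` → engrave (S277, F3177). Control points (SVG): P0=(38.20,147.38), P1=(58.18,122.59), P2=(37.89,135.37), P3=(12.20,112.44); sampled at t=k/6. Machine vertices: (38.20,35.89) → (45.00,45.49) → (46.05,50.87) → (42.33,54.06) → (34.80,57.09) → (24.43,62.00) → (12.20,70.83). Open path.

**Shape 3** — `<path>` cubic bezier, stroke `#ff00ff` → score (S488, F1867). Control points (SVG): P0=(53.29,88.11), P1=(76.03,71.70), P2=(138.57,87.04), P3=(115.96,75.35); sampled at t=k/6. Machine vertices: (53.29,95.16) → (67.40,100.99) → (84.67,103.16) → (101.63,103.31) → (114.81,103.06) → (120.75,104.06) → (115.96,107.92). Open path.

**Shape 4** — `<polygon>` rectangle, stroke `#ff8800` → engrave (S277, F3177). Machine vertices: (25.84,119.94) → (102.00,119.94) → (102.00,101.34) → (25.84,101.34) → (25.84,119.94). Closed: final G1 returns to the first vertex.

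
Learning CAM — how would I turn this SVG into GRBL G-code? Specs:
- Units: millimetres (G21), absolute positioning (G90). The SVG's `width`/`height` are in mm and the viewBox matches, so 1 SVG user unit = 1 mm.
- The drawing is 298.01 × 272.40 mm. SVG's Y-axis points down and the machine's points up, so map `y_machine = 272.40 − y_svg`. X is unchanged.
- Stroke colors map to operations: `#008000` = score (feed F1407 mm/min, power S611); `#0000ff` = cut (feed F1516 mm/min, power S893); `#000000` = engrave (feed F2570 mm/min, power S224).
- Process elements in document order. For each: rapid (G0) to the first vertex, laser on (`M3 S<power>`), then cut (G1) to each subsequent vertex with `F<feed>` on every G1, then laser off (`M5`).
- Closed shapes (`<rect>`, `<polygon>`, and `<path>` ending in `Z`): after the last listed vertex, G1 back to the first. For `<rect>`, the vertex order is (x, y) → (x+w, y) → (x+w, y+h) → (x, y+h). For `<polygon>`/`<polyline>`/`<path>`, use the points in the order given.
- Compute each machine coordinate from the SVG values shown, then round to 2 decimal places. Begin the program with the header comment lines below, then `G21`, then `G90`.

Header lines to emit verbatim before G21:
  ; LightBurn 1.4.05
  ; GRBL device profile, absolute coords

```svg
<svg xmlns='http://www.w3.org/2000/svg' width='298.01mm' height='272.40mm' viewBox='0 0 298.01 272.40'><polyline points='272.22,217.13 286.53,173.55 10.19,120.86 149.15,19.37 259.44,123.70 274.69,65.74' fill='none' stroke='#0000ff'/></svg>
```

; LightBurn 1.4.05
; GRBL device profile, absolute coords
G21
G90
G0 X272.22 Y55.27
M3 S893
G1 X286.53 Y98.85 F1516
G1 X10.19 Y151.54 F1516
G1 X149.15 Y253.03 F1516
G1 X259.44 Y148.70 F1516
G1 X274.69 Y206.66 F1516
M5

1 u = 1 mm; y_m = 272.40 − y.

[1] `<polyline>` open polyline, #0000ff→cut S893 F1516: (272.22,55.27) → (286.53,98.85) → (10.19,151.54) → (149.15,253.03) → (259.44,148.70) → (274.69,206.66)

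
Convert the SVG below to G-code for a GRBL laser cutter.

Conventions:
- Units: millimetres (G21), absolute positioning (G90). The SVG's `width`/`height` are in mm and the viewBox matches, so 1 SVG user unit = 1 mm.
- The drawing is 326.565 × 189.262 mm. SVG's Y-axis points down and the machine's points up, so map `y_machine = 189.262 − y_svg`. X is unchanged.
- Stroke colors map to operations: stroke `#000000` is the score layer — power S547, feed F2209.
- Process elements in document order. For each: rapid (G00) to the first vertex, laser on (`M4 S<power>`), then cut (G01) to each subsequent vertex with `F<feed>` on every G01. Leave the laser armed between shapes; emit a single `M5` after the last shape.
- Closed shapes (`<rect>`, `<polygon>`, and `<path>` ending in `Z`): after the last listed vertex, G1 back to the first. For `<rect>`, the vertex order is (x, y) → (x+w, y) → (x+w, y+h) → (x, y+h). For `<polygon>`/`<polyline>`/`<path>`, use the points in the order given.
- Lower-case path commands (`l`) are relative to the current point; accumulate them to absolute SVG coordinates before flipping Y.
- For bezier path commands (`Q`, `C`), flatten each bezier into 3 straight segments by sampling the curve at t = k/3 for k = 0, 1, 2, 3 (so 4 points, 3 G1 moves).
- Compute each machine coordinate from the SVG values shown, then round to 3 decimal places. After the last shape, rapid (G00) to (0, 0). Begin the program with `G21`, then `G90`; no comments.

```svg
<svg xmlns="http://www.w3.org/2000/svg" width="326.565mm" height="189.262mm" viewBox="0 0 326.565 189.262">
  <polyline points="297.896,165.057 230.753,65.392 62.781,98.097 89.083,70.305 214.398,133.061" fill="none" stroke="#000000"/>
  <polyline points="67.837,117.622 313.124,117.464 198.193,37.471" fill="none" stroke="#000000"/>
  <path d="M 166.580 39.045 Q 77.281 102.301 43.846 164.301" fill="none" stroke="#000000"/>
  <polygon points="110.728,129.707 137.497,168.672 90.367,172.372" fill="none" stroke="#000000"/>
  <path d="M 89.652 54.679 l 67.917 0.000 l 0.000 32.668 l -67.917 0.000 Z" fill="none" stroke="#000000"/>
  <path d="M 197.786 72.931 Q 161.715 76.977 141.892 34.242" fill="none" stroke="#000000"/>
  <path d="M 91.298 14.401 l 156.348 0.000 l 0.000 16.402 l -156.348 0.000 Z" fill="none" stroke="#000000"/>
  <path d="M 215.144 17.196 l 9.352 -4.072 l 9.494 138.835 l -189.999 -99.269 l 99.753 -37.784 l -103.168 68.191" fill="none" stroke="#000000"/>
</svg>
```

G21
G90
G00 X297.896 Y24.205
M4 S547
G01 X230.753 Y123.870 F2209
G01 X62.781 Y91.165 F2209
G01 X89.083 Y118.957 F2209
G01 X214.398 Y56.201 F2209
G00 X67.837 Y71.640
M4 S547
G01 X313.124 Y71.798 F2209
G01 X198.193 Y151.791 F2209
G00 X166.580 Y150.217
M4 S547
G01 X113.254 Y108.186 F2209
G01 X72.343 Y66.434 F2209
G01 X43.846 Y24.961 F2209
G00 X110.728 Y59.555
M4 S547
G01 X137.497 Y20.590 F2209
G01 X90.367 Y16.890 F2209
G01 X110.728 Y59.555 F2209
G00 X89.652 Y134.583
M4 S547
G01 X157.569 Y134.583 F2209
G01 X157.569 Y101.915 F2209
G01 X89.652 Y101.915 F2209
G01 X89.652 Y134.583 F2209
G00 X197.786 Y116.331
M4 S547
G01 X175.544 Y118.832 F2209
G01 X156.913 Y131.728 F2209
G01 X141.892 Y155.020 F2209
G00 X91.298 Y174.861
M4 S547
G01 X247.646 Y174.861 F2209
G01 X247.646 Y158.459 F2209
G01 X91.298 Y158.459 F2209
G01 X91.298 Y174.861 F2209
G00 X215.144 Y172.066
M4 S547
G01 X224.496 Y176.138 F2209
G01 X233.990 Y37.303 F2209
G01 X43.991 Y136.572 F2209
G01 X143.744 Y174.356 F2209
G01 X40.576 Y106.165 F2209
M5
G00 X0.000 Y0.000

Since the viewBox matches the mm dimensions, user units are millimetres directly. The only transform is the Y-flip y_m = 189.262 − y_svg.

Shape 1 is a open polyline drawn with `<polyline>`. Its stroke #000000 means score at S547, F2209. After flipping Y the toolpath is (297.896,24.205) → (230.753,123.870) → (62.781,91.165) → (89.083,118.957) → (214.398,56.201).

Shape 2 is a open polyline drawn with `<polyline>`. Its stroke #000000 means score at S547, F2209. After flipping Y the toolpath is (67.837,71.640) → (313.124,71.798) → (198.193,151.791).

Shape 3 is a quadratic bezier drawn with `<path>`. Its stroke #000000 means score at S547, F2209. After flipping Y the toolpath is (166.580,150.217) → (113.254,108.186) → (72.343,66.434) → (43.846,24.961).

Shape 4 is a regular polygon drawn with `<polygon>`. Its stroke #000000 means score at S547, F2209. After flipping Y the toolpath is (110.728,59.555) → (137.497,20.590) → (90.367,16.890) → (110.728,59.555), returning to the start.

Shape 5 is a rectangle drawn with `<path>`. Its stroke #000000 means score at S547, F2209. After flipping Y the toolpath is (89.652,134.583) → (157.569,134.583) → (157.569,101.915) → (89.652,101.915) → (89.652,134.583), returning to the start.

Shape 6 is a quadratic bezier drawn with `<path>`. Its stroke #000000 means score at S547, F2209. After flipping Y the toolpath is (197.786,116.331) → (175.544,118.832) → (156.913,131.728) → (141.892,155.020).

Shape 7 is a rectangle drawn with `<path>`. Its stroke #000000 means score at S547, F2209. After flipping Y the toolpath is (91.298,174.861) → (247.646,174.861) → (247.646,158.459) → (91.298,158.459) → (91.298,174.861), returning to the start.

Shape 8 is a open polyline drawn with `<path>`. Its stroke #000000 means score at S547, F2209. After flipping Y the toolpath is (215.144,172.066) → (224.496,176.138) → (233.990,37.303) → (43.991,136.572) → (143.744,174.356) → (40.576,106.165).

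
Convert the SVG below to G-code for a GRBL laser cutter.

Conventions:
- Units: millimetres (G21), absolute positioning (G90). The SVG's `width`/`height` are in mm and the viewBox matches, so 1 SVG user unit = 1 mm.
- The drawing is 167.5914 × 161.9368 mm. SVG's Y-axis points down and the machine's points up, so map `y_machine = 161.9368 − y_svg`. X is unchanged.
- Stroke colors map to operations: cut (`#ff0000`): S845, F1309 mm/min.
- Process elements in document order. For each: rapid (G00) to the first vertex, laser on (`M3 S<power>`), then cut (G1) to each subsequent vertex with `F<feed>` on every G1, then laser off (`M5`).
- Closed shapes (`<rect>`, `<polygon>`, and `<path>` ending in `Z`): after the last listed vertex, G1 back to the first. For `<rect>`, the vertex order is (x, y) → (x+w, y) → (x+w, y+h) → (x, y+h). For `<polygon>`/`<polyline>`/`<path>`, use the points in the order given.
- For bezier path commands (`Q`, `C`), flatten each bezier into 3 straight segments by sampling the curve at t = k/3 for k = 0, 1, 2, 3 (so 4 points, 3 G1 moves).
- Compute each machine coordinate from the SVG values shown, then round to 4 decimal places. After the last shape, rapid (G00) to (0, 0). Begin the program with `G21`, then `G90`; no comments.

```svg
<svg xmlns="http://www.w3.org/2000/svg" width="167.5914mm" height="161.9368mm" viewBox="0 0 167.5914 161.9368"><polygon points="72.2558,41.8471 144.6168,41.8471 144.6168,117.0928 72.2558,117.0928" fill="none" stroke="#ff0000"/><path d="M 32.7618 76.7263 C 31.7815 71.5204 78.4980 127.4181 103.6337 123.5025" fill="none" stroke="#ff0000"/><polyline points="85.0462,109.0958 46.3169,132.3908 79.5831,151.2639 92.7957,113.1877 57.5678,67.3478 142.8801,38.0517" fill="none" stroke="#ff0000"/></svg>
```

G21
G90
G00 X72.2558 Y120.0897
M3 S845
G1 X144.6168 Y120.0897 F1309
G1 X144.6168 Y44.8440 F1309
G1 X72.2558 Y44.8440 F1309
G1 X72.2558 Y120.0897 F1309
M5
G00 X32.7618 Y85.2105
M3 S845
G1 X45.1146 Y74.5269 F1309
G1 X73.8702 Y49.9781 F1309
G1 X103.6337 Y38.4343 F1309
M5
G00 X85.0462 Y52.8410
M3 S845
G1 X46.3169 Y29.5460 F1309
G1 X79.5831 Y10.6729 F1309
G1 X92.7957 Y48.7491 F1309
G1 X57.5678 Y94.5890 F1309
G1 X142.8801 Y123.8851 F1309
M5
G00 X0.0000 Y0.0000

Since the viewBox matches the mm dimensions, user units are millimetres directly. The only transform is the Y-flip y_m = 161.9368 − y_svg.

Shape 1 is a rectangle drawn with `<polygon>`. Its stroke #ff0000 means cut at S845, F1309. After flipping Y the toolpath is (72.2558,120.0897) → (144.6168,120.0897) → (144.6168,44.8440) → (72.2558,44.8440) → (72.2558,120.0897), returning to the start.

Shape 2 is a cubic bezier drawn with `<path>`. Its stroke #ff0000 means cut at S845, F1309. After flipping Y the toolpath is (32.7618,85.2105) → (45.1146,74.5269) → (73.8702,49.9781) → (103.6337,38.4343).

Shape 3 is a open polyline drawn with `<polyline>`. Its stroke #ff0000 means cut at S845, F1309. After flipping Y the toolpath is (85.0462,52.8410) → (46.3169,29.5460) → (79.5831,10.6729) → (92.7957,48.7491) → (57.5678,94.5890) → (142.8801,123.8851).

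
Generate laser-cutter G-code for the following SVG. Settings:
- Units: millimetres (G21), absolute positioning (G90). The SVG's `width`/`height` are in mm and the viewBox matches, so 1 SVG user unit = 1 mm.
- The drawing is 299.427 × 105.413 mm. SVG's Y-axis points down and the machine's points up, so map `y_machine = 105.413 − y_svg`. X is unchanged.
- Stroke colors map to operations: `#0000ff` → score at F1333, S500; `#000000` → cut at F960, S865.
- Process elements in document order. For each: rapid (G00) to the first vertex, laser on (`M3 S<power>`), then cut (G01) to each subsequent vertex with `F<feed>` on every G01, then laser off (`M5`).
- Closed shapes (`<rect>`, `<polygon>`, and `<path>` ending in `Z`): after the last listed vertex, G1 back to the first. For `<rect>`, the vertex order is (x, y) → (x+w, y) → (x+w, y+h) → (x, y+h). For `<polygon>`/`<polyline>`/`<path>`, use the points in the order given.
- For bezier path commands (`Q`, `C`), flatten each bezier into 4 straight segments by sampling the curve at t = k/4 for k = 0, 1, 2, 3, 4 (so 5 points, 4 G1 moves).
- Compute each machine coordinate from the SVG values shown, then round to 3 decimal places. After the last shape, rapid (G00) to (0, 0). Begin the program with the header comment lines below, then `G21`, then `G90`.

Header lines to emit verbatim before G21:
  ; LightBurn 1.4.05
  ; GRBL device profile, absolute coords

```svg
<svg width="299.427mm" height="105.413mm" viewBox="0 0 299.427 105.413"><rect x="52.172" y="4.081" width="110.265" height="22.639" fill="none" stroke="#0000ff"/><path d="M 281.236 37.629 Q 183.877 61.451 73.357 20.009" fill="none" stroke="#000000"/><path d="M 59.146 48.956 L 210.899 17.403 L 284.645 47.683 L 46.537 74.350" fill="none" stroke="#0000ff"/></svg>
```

; LightBurn 1.4.05
; GRBL device profile, absolute coords
G21
G90
G00 X52.172 Y101.332
M3 S500
G01 X162.437 Y101.332 F1333
G01 X162.437 Y78.693 F1333
G01 X52.172 Y78.693 F1333
G01 X52.172 Y101.332 F1333
M5
G00 X281.236 Y67.784
M3 S865
G01 X231.734 Y59.952 F960
G01 X180.587 Y60.278 F960
G01 X127.794 Y68.762 F960
G01 X73.357 Y85.404 F960
M5
G00 X59.146 Y56.457
M3 S500
G01 X210.899 Y88.010 F1333
G01 X284.645 Y57.730 F1333
G01 X46.537 Y31.063 F1333
M5
G00 X0.000 Y0.000

Since the viewBox matches the mm dimensions, user units are millimetres directly. The only transform is the Y-flip y_m = 105.413 − y_svg.

Shape 1 is a rectangle drawn with `<rect>`. Its stroke #0000ff means score at S500, F1333. After flipping Y the toolpath is (52.172,101.332) → (162.437,101.332) → (162.437,78.693) → (52.172,78.693) → (52.172,101.332), returning to the start.

Shape 2 is a quadratic bezier drawn with `<path>`. Its stroke #000000 means cut at S865, F960. After flipping Y the toolpath is (281.236,67.784) → (231.734,59.952) → (180.587,60.278) → (127.794,68.762) → (73.357,85.404).

Shape 3 is a open polyline drawn with `<path>`. Its stroke #0000ff means score at S500, F1333. After flipping Y the toolpath is (59.146,56.457) → (210.899,88.010) → (284.645,57.730) → (46.537,31.063).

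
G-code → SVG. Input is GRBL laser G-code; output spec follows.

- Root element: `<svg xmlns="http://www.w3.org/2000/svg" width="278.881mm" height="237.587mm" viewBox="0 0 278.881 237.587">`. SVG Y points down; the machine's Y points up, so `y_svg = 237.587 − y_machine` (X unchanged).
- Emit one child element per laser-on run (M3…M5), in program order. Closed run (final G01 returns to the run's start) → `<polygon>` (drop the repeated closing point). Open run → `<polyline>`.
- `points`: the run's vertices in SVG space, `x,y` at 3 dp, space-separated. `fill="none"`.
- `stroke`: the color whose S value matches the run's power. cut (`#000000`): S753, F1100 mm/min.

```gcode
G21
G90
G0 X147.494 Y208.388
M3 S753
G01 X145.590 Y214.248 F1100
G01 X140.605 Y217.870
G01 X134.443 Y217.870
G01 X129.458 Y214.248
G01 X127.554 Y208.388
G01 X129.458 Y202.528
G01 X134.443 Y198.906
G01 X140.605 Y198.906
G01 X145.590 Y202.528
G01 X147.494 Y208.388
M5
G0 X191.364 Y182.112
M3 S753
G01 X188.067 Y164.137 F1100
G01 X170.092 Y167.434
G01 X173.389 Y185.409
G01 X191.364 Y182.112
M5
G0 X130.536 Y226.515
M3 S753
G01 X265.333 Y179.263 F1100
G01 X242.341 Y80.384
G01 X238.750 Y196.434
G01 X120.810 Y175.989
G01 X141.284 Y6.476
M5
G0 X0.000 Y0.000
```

Machine Y-up, SVG Y-down with viewBox height 237.587, so y_svg = 237.587 − y_machine; X carries over. Every run uses S753, so all elements get stroke `#000000` (cut).

Run 1: The run returns to its start, so emit a `<polygon>` with points (Y-flipped): 147.494,29.199 145.590,23.339 140.605,19.717 134.443,19.717 129.458,23.339 127.554,29.199 129.458,35.059 134.443,38.681 140.605,38.681 145.590,35.059.

Run 2: The run returns to its start, so emit a `<polygon>` with points (Y-flipped): 191.364,55.475 188.067,73.450 170.092,70.153 173.389,52.178.

Run 3: The run is open, so emit a `<polyline>` with points (Y-flipped): 130.536,11.072 265.333,58.324 242.341,157.203 238.750,41.153 120.810,61.598 141.284,231.111.

<svg xmlns="http://www.w3.org/2000/svg" width="278.881mm" height="237.587mm" viewBox="0 0 278.881 237.587">
  <polygon points="147.494,29.199 145.590,23.339 140.605,19.717 134.443,19.717 129.458,23.339 127.554,29.199 129.458,35.059 134.443,38.681 140.605,38.681 145.590,35.059" fill="none" stroke="#000000"/>
  <polygon points="191.364,55.475 188.067,73.450 170.092,70.153 173.389,52.178" fill="none" stroke="#000000"/>
  <polyline points="130.536,11.072 265.333,58.324 242.341,157.203 238.750,41.153 120.810,61.598 141.284,231.111" fill="none" stroke="#000000"/>
</svg>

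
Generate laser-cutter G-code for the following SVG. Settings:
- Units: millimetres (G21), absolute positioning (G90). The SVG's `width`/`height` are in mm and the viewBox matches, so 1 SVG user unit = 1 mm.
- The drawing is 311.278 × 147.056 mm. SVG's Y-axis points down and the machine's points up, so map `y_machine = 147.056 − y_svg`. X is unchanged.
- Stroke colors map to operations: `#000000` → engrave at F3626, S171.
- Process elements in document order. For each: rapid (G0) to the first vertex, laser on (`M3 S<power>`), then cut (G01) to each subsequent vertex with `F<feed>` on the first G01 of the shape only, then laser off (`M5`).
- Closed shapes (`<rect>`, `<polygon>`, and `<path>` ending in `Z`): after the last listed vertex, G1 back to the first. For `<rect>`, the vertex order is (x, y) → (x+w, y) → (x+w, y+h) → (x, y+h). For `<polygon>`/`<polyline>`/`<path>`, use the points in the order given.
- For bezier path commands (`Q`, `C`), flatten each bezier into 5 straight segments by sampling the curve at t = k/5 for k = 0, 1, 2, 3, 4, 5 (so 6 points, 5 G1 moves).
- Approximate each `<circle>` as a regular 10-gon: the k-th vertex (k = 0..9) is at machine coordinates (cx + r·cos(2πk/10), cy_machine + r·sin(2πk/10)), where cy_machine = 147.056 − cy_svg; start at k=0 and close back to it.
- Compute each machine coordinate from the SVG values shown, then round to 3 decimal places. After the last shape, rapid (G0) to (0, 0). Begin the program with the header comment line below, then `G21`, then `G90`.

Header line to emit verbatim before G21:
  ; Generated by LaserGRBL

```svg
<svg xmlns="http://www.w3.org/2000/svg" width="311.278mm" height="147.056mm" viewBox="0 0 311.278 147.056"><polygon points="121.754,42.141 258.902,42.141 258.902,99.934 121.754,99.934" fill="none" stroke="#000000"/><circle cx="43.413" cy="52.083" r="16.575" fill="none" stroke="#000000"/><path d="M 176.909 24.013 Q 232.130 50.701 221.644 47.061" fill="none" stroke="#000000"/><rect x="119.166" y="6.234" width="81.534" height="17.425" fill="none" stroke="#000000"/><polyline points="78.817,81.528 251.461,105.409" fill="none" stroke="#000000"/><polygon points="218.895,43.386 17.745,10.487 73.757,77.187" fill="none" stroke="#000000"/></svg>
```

; Generated by LaserGRBL
G21
G90
G0 X121.754 Y104.915
M3 S171
G01 X258.902 Y104.915 F3626
G01 X258.902 Y47.122
G01 X121.754 Y47.122
G01 X121.754 Y104.915
M5
G0 X59.988 Y94.973
M3 S171
G01 X56.822 Y104.716 F3626
G01 X48.535 Y110.737
G01 X38.291 Y110.737
G01 X30.004 Y104.716
G01 X26.838 Y94.973
G01 X30.004 Y85.230
G01 X38.291 Y79.209
G01 X48.535 Y79.209
G01 X56.822 Y85.230
G01 X59.988 Y94.973
M5
G0 X176.909 Y123.043
M3 S171
G01 X196.369 Y113.581 F3626
G01 X210.573 Y106.545
G01 X219.520 Y101.935
G01 X223.210 Y99.752
G01 X221.644 Y99.995
M5
G0 X119.166 Y140.822
M3 S171
G01 X200.700 Y140.822 F3626
G01 X200.700 Y123.397
G01 X119.166 Y123.397
G01 X119.166 Y140.822
M5
G0 X78.817 Y65.528
M3 S171
G01 X251.461 Y41.647 F3626
M5
G0 X218.895 Y103.670
M3 S171
G01 X17.745 Y136.569 F3626
G01 X73.757 Y69.869
G01 X218.895 Y103.670
M5
G0 X0.000 Y0.000

viewBox `0 0 311.278 147.056` with mm width/height → 1 unit = 1 mm. Flip: y_m = 147.056 − y_svg.

**Shape 1** — `<polygon>` rectangle, stroke `#000000` → engrave (S171, F3626). Machine vertices: (121.754,104.915) → (258.902,104.915) → (258.902,47.122) → (121.754,47.122) → (121.754,104.915). Closed: final G1 returns to the first vertex.

**Shape 2** — `<circle>` circle, stroke `#000000` → engrave (S171, F3626). Machine vertices: (59.988,94.973) → (56.822,104.716) → (48.535,110.737) → (38.291,110.737) → (30.004,104.716) → (26.838,94.973) → (30.004,85.230) → (38.291,79.209) → (48.535,79.209) → (56.822,85.230) → (59.988,94.973). Closed: final G1 returns to the first vertex.

**Shape 3** — `<path>` quadratic bezier, stroke `#000000` → engrave (S171, F3626). Control points (SVG): P0=(176.909,24.013), P1=(232.130,50.701), P2=(221.644,47.061); sampled at t=k/5. Machine vertices: (176.909,123.043) → (196.369,113.581) → (210.573,106.545) → (219.520,101.935) → (223.210,99.752) → (221.644,99.995). Open path.

**Shape 4** — `<rect>` rectangle, stroke `#000000` → engrave (S171, F3626). Machine vertices: (119.166,140.822) → (200.700,140.822) → (200.700,123.397) → (119.166,123.397) → (119.166,140.822). Closed: final G1 returns to the first vertex.

**Shape 5** — `<polyline>` line segment, stroke `#000000` → engrave (S171, F3626). Machine vertices: (78.817,65.528) → (251.461,41.647). Open path.

**Shape 6** — `<polygon>` closed polygon, stroke `#000000` → engrave (S171, F3626). Machine vertices: (218.895,103.670) → (17.745,136.569) → (73.757,69.869) → (218.895,103.670). Closed: final G1 returns to the first vertex.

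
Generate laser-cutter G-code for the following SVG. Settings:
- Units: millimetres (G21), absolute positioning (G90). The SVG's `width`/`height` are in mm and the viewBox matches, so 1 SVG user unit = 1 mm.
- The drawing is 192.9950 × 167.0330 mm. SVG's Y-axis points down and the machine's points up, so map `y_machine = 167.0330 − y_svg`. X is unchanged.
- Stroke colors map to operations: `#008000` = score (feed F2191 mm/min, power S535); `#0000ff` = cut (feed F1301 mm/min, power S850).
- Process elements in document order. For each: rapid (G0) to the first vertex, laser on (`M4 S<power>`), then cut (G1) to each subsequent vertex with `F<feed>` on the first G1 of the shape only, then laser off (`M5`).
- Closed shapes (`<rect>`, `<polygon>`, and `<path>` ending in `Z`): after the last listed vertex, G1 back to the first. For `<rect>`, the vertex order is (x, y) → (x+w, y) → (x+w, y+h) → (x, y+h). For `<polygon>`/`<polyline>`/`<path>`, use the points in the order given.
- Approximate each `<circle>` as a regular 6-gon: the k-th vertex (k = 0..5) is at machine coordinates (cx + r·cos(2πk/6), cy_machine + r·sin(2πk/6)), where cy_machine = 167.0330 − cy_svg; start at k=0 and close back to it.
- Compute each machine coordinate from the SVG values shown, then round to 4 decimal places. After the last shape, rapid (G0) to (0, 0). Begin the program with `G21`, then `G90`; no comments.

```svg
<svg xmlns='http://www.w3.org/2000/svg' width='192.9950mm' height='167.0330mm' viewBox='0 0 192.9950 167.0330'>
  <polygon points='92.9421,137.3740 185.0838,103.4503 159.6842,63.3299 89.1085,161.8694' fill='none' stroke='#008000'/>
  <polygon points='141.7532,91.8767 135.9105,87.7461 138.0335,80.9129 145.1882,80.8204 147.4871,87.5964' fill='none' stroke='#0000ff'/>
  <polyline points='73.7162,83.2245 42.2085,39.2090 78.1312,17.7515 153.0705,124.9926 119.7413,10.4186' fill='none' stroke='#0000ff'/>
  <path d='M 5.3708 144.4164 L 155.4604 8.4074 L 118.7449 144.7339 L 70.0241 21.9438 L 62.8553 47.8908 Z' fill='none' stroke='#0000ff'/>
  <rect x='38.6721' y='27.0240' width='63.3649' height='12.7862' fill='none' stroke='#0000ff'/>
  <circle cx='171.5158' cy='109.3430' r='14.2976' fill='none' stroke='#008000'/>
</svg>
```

Since the viewBox matches the mm dimensions, user units are millimetres directly. The only transform is the Y-flip y_m = 167.0330 − y_svg.

Shape 1 is a closed polygon drawn with `<polygon>`. Its stroke #008000 means score at S535, F2191. After flipping Y the toolpath is (92.9421,29.6590) → (185.0838,63.5827) → (159.6842,103.7031) → (89.1085,5.1636) → (92.9421,29.6590), returning to the start.

Shape 2 is a regular polygon drawn with `<polygon>`. Its stroke #0000ff means cut at S850, F1301. After flipping Y the toolpath is (141.7532,75.1563) → (135.9105,79.2869) → (138.0335,86.1201) → (145.1882,86.2126) → (147.4871,79.4366) → (141.7532,75.1563), returning to the start.

Shape 3 is a open polyline drawn with `<polyline>`. Its stroke #0000ff means cut at S850, F1301. After flipping Y the toolpath is (73.7162,83.8085) → (42.2085,127.8240) → (78.1312,149.2815) → (153.0705,42.0404) → (119.7413,156.6144).

Shape 4 is a closed polygon drawn with `<path>`. Its stroke #0000ff means cut at S850, F1301. After flipping Y the toolpath is (5.3708,22.6166) → (155.4604,158.6256) → (118.7449,22.2991) → (70.0241,145.0892) → (62.8553,119.1422) → (5.3708,22.6166), returning to the start.

Shape 5 is a rectangle drawn with `<rect>`. Its stroke #0000ff means cut at S850, F1301. After flipping Y the toolpath is (38.6721,140.0090) → (102.0370,140.0090) → (102.0370,127.2228) → (38.6721,127.2228) → (38.6721,140.0090), returning to the start.

Shape 6 is a circle drawn with `<circle>`. Its stroke #008000 means score at S535, F2191. After flipping Y the toolpath is (185.8134,57.6900) → (178.6646,70.0721) → (164.3670,70.0721) → (157.2182,57.6900) → (164.3670,45.3079) → (178.6646,45.3079) → (185.8134,57.6900), returning to the start.

G21
G90
G0 X92.9421 Y29.6590
M4 S535
G1 X185.0838 Y63.5827 F2191
G1 X159.6842 Y103.7031
G1 X89.1085 Y5.1636
G1 X92.9421 Y29.6590
M5
G0 X141.7532 Y75.1563
M4 S850
G1 X135.9105 Y79.2869 F1301
G1 X138.0335 Y86.1201
G1 X145.1882 Y86.2126
G1 X147.4871 Y79.4366
G1 X141.7532 Y75.1563
M5
G0 X73.7162 Y83.8085
M4 S850
G1 X42.2085 Y127.8240 F1301
G1 X78.1312 Y149.2815
G1 X153.0705 Y42.0404
G1 X119.7413 Y156.6144
M5
G0 X5.3708 Y22.6166
M4 S850
G1 X155.4604 Y158.6256 F1301
G1 X118.7449 Y22.2991
G1 X70.0241 Y145.0892
G1 X62.8553 Y119.1422
G1 X5.3708 Y22.6166
M5
G0 X38.6721 Y140.0090
M4 S850
G1 X102.0370 Y140.0090 F1301
G1 X102.0370 Y127.2228
G1 X38.6721 Y127.2228
G1 X38.6721 Y140.0090
M5
G0 X185.8134 Y57.6900
M4 S535
G1 X178.6646 Y70.0721 F2191
G1 X164.3670 Y70.0721
G1 X157.2182 Y57.6900
G1 X164.3670 Y45.3079
G1 X178.6646 Y45.3079
G1 X185.8134 Y57.6900
M5
G0 X0.0000 Y0.0000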